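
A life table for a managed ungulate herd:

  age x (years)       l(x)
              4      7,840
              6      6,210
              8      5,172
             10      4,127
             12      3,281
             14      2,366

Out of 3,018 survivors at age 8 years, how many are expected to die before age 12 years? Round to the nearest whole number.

The relevant probability is 1 − 3,281/5,172 = 0.365623.
Expected number = 3,018 × 0.365623 = 1103.

1103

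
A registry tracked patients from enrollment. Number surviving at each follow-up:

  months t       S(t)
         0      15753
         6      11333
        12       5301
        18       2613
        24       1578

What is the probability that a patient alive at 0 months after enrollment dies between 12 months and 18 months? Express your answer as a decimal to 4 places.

This is the probability of reaching 12 but not 18, conditional on being alive at 0: (S(12) − S(18)) / S(0).
= (5301 − 2613) / 15753 = 2688 / 15753 = 0.170634.

0.1706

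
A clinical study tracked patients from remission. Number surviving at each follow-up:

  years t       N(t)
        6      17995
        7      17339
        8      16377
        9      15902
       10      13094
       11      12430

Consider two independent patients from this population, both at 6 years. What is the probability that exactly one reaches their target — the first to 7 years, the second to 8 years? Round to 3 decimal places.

0.120

p₁ = N(7)/N(6) = 17339/17995 = 0.963545; p₂ = N(8)/N(6) = 16377/17995 = 0.910086.
P(exactly one) = p₁(1−p₂) + (1−p₁)p₂ = 0.086636 + 0.033177 = 0.119813.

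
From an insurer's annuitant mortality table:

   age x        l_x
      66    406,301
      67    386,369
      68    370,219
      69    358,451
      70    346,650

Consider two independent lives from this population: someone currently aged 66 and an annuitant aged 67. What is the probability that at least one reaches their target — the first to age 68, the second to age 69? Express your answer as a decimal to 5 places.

p₁ = l_68/l_66 = 370,219/406,301 = 0.911194; p₂ = l_69/l_67 = 358,451/386,369 = 0.927743.
P(at least one) = 1 − (1−p₁)(1−p₂) = 1 − 0.088806 × 0.072257 = 0.993583.

0.99358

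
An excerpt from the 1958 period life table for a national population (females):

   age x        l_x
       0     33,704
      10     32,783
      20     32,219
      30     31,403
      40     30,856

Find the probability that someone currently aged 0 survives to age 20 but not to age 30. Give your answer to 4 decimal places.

0.0242

We want 20|10q0 = (l_20 − l_30)/l_0.
This is the probability of reaching 20 but not 30, conditional on being alive at 0: (l_20 − l_30) / l_0.
= (32,219 − 31,403) / 33,704 = 816 / 33,704 = 0.024211.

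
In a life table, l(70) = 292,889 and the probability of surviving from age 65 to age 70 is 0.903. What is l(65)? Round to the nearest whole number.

l(65) = l(70) / p = 292,889 / 0.903 = 324351.

324351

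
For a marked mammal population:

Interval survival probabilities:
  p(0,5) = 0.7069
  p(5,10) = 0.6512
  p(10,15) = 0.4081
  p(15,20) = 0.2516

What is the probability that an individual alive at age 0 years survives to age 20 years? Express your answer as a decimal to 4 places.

0.0473

Chaining the interval survival probabilities: 0.7069 × 0.6512 × 0.4081 × 0.2516.
= 0.047266.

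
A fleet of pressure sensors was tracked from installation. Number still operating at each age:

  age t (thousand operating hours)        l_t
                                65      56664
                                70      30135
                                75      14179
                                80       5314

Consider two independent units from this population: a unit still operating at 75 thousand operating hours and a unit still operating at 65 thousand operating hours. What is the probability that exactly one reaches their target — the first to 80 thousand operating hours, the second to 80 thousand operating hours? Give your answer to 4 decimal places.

p₁ = l_80/l_75 = 5314/14179 = 0.374780; p₂ = l_80/l_65 = 5314/56664 = 0.093781.
P(exactly one) = p₁(1−p₂) + (1−p₁)p₂ = 0.339633 + 0.058634 = 0.398267.

0.3983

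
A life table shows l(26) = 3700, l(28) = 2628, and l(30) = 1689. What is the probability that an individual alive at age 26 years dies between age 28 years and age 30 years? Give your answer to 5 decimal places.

0.25378

This is the probability of reaching 28 but not 30, conditional on being alive at 26: (l(28) − l(30)) / l(26).
= (2628 − 1689) / 3700 = 939 / 3700 = 0.253784.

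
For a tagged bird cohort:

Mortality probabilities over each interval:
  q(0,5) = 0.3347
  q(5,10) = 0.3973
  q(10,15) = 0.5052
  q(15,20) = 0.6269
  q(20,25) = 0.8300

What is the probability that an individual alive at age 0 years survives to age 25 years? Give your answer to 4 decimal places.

Chaining the interval survival probabilities: (1 − 0.3347) × (1 − 0.3973) × (1 − 0.5052) × (1 − 0.6269) × (1 − 0.8300).
= 0.6653 × 0.6027 × 0.4948 × 0.3731 × 0.1700 = 0.012584.

0.0126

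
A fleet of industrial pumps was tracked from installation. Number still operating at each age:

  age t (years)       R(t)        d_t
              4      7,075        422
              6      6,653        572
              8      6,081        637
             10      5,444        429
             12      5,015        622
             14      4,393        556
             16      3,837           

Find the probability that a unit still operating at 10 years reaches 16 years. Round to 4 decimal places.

The conditional survival probability is R(16)/R(10) = 3,837/5,444 = 0.704813.

0.7048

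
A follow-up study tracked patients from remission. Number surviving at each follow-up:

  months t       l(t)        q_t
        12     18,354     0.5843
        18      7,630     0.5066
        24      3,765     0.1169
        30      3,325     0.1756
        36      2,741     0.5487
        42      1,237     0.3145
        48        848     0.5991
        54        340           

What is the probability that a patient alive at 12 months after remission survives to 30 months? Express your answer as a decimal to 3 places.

The conditional survival probability is l(30)/l(12) = 3,325/18,354 = 0.181159.

0.181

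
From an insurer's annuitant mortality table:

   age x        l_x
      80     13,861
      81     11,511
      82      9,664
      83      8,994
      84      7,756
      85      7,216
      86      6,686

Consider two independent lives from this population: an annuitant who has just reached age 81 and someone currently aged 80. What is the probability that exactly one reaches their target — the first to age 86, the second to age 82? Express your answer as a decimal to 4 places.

0.4681

p₁ = l_86/l_81 = 6,686/11,511 = 0.580836; p₂ = l_82/l_80 = 9,664/13,861 = 0.697208.
P(exactly one) = p₁(1−p₂) + (1−p₁)p₂ = 0.175872 + 0.292244 = 0.468117.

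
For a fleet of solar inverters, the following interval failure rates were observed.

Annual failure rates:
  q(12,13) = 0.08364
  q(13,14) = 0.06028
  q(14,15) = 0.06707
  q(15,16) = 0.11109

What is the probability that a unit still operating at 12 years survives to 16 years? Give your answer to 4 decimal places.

The overall survival probability is (1 − 0.08364) × (1 − 0.06028) × (1 − 0.06707) × (1 − 0.11109).
= 0.91636 × 0.93972 × 0.93293 × 0.88891 = 0.714120.

0.7141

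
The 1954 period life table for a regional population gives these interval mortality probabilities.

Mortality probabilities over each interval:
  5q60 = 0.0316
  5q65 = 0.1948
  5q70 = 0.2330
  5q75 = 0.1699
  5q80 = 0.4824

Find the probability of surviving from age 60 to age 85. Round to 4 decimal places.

Survival from 60 to 85 is the product of surviving each interval: (1 − 0.0316) × (1 − 0.1948) × (1 − 0.2330) × (1 − 0.1699) × (1 − 0.4824).
= 0.9684 × 0.8052 × 0.7670 × 0.8301 × 0.5176 = 0.256968.

0.2570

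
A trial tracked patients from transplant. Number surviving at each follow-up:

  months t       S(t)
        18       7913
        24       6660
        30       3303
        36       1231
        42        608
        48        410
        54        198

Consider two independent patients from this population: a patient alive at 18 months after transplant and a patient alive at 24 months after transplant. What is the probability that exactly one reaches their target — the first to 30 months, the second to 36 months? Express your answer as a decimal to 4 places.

p₁ = S(30)/S(18) = 3303/7913 = 0.417414; p₂ = S(36)/S(24) = 1231/6660 = 0.184835.
P(exactly one) = p₁(1−p₂) + (1−p₁)p₂ = 0.340261 + 0.107682 = 0.447944.

0.4479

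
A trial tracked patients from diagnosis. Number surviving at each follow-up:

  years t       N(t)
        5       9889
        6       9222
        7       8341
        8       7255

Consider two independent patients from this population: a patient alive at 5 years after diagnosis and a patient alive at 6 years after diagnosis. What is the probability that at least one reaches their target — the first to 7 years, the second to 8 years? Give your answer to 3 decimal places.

0.967

p₁ = N(7)/N(5) = 8341/9889 = 0.843462; p₂ = N(8)/N(6) = 7255/9222 = 0.786706.
P(at least one) = 1 − (1−p₁)(1−p₂) = 1 − 0.156538 × 0.213294 = 0.966611.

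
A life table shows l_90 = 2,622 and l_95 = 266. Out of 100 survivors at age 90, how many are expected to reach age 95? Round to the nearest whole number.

10

The relevant probability is 266/2,622 = 0.101449.
Expected number = 100 × 0.101449 = 10.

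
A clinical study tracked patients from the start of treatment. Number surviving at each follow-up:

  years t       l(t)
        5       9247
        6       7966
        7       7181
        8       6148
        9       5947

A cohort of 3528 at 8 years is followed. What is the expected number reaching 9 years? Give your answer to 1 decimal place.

3412.7

The relevant probability is 5947/6148 = 0.967306.
Expected number = 3528 × 0.967306 = 3412.7.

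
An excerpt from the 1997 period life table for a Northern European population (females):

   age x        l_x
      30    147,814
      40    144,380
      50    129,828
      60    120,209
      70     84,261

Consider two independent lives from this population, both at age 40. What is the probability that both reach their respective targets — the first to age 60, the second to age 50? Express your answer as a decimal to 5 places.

0.74867

p₁ = l_60/l_40 = 120,209/144,380 = 0.832588; p₂ = l_50/l_40 = 129,828/144,380 = 0.899210.
P(both) = p₁ × p₂ = 0.832588 × 0.899210 = 0.748671.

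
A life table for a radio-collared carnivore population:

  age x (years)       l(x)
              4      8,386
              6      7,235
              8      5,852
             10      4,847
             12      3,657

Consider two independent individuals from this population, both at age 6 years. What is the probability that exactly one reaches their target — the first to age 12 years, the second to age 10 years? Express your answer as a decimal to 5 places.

p₁ = l(12)/l(6) = 3,657/7,235 = 0.505460; p₂ = l(10)/l(6) = 4,847/7,235 = 0.669938.
P(exactly one) = p₁(1−p₂) + (1−p₁)p₂ = 0.166833 + 0.331311 = 0.498144.

0.49814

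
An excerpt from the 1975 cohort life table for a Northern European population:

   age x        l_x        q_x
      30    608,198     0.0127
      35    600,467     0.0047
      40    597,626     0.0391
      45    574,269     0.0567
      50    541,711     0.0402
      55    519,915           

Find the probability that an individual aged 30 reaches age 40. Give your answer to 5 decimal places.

0.98262

The conditional survival probability is l_40/l_30 = 597,626/608,198 = 0.982618.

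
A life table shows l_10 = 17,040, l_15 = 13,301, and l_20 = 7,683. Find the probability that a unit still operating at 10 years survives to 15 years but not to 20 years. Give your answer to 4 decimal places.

This is the probability of reaching 15 but not 20, conditional on being operational at 10: (l_15 − l_20) / l_10.
= (13,301 − 7,683) / 17,040 = 5,618 / 17,040 = 0.329695.

0.3297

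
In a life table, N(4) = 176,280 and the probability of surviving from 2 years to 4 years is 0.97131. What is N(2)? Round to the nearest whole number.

N(2) = N(4) / p = 176,280 / 0.97131 = 181487.

181487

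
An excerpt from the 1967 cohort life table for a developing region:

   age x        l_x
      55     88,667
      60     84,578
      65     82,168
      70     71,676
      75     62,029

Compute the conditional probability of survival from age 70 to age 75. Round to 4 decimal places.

0.8654

The conditional survival probability is l_75/l_70 = 62,029/71,676 = 0.865408.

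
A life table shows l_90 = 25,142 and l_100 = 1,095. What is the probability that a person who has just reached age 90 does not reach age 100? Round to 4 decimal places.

P(die before 100 | alive at 90) = 1 − l_100/l_90 = 1 − 1,095/25,142 = (24,047)/25,142 = 0.956447.

0.9564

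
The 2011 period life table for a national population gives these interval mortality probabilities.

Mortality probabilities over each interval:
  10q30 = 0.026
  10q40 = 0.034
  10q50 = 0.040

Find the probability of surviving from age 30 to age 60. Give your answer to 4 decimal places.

0.9032

The overall survival probability is (1 − 0.026) × (1 − 0.034) × (1 − 0.040).
= 0.974 × 0.966 × 0.960 = 0.903249.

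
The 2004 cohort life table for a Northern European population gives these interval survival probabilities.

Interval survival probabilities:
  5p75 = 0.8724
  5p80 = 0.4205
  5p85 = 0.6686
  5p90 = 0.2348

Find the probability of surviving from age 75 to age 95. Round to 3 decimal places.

20p75 = 0.8724 × 0.4205 × 0.6686 × 0.2348.
= 0.057590.

0.058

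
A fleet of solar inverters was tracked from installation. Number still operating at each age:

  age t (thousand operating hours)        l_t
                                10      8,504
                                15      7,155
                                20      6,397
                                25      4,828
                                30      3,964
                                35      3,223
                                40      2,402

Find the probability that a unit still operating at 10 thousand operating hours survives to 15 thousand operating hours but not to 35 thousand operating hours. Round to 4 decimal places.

0.4624

This is the probability of reaching 15 but not 35, conditional on being operational at 10: (l_15 − l_35) / l_10.
= (7,155 − 3,223) / 8,504 = 3,932 / 8,504 = 0.462371.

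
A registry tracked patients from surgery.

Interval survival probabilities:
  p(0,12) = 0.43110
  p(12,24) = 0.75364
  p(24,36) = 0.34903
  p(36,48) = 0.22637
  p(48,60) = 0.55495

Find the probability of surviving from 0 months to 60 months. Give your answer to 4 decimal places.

0.0142

P(survive 0→60) = 0.43110 × 0.75364 × 0.34903 × 0.22637 × 0.55495.
= 0.014245.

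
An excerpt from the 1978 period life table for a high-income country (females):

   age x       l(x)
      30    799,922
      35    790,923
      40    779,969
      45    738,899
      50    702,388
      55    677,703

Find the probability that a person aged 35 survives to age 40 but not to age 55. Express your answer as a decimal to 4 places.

This is the probability of reaching 40 but not 55, conditional on being alive at 35: (l(40) − l(55)) / l(35).
= (779,969 − 677,703) / 790,923 = 102,266 / 790,923 = 0.129300.

0.1293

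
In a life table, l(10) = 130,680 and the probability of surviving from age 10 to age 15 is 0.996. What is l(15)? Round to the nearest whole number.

l(15) = l(10) × p = 130,680 × 0.996 = 130157.

130157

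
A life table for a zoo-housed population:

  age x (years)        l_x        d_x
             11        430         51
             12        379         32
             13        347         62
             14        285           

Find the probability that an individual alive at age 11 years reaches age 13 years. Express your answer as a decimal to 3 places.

0.807

The conditional survival probability is l_13/l_11 = 347/430 = 0.806977.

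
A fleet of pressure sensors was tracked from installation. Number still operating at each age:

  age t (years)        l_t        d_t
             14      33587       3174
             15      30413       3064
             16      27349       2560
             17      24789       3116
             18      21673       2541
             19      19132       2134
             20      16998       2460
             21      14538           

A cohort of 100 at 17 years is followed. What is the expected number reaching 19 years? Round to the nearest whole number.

The relevant probability is 19132/24789 = 0.771794.
Expected number = 100 × 0.771794 = 77.

77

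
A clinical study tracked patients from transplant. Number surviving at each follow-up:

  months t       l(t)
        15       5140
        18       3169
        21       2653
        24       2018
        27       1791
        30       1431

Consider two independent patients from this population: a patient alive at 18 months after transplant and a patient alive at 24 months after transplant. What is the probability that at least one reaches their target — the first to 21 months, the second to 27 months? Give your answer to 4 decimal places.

0.9817

p₁ = l(21)/l(18) = 2653/3169 = 0.837173; p₂ = l(27)/l(24) = 1791/2018 = 0.887512.
P(at least one) = 1 − (1−p₁)(1−p₂) = 1 − 0.162827 × 0.112488 = 0.981684.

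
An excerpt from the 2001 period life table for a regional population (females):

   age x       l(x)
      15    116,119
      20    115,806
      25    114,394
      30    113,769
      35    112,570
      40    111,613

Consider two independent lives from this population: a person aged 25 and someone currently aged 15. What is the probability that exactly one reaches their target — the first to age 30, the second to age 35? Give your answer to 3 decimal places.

p₁ = l(30)/l(25) = 113,769/114,394 = 0.994536; p₂ = l(35)/l(15) = 112,570/116,119 = 0.969437.
P(exactly one) = p₁(1−p₂) + (1−p₁)p₂ = 0.030396 + 0.005297 = 0.035693.

0.036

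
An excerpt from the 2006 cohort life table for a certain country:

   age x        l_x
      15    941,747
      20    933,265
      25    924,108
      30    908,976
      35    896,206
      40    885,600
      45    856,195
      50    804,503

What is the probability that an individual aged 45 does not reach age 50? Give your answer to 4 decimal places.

P(die before 50 | alive at 45) = 1 − l_50/l_45 = 1 − 804,503/856,195 = (51,692)/856,195 = 0.060374.

0.0604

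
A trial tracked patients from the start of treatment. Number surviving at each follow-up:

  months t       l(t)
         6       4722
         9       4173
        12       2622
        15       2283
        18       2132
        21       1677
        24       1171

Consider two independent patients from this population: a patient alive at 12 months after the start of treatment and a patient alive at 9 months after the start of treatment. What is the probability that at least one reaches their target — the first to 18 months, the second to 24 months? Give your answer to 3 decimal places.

0.866

p₁ = l(18)/l(12) = 2132/2622 = 0.813120; p₂ = l(24)/l(9) = 1171/4173 = 0.280613.
P(at least one) = 1 − (1−p₁)(1−p₂) = 1 − 0.186880 × 0.719387 = 0.865561.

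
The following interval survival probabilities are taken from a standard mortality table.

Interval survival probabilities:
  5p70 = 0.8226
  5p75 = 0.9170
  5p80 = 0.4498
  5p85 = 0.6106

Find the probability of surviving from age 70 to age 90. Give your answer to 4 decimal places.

Chaining the interval survival probabilities: 0.8226 × 0.9170 × 0.4498 × 0.6106.
= 0.207174.

0.2072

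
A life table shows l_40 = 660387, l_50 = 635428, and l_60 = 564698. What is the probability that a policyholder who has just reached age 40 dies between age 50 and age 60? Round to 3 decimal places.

We want 10|10q40 = (l_50 − l_60)/l_40.
This is the probability of reaching 50 but not 60, conditional on being alive at 40: (l_50 − l_60) / l_40.
= (635428 − 564698) / 660387 = 70730 / 660387 = 0.107104.

0.107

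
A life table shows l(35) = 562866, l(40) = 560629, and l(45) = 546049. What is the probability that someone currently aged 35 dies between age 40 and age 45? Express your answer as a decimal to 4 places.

0.0259

This is the probability of reaching 40 but not 45, conditional on being alive at 35: (l(40) − l(45)) / l(35).
= (560629 − 546049) / 562866 = 14580 / 562866 = 0.025903.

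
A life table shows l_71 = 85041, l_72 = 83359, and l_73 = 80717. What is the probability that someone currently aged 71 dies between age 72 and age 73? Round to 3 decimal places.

0.031

We want 1|1q71 = (l_72 − l_73)/l_71.
This is the probability of reaching 72 but not 73, conditional on being alive at 71: (l_72 − l_73) / l_71.
= (83359 − 80717) / 85041 = 2642 / 85041 = 0.031067.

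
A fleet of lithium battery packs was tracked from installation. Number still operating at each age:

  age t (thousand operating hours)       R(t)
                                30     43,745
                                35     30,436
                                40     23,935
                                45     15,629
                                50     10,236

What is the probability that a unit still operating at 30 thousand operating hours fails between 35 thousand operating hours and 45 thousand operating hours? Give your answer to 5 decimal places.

0.33848

This is the probability of reaching 35 but not 45, conditional on being operational at 30: (R(35) − R(45)) / R(30).
= (30,436 − 15,629) / 43,745 = 14,807 / 43,745 = 0.338484.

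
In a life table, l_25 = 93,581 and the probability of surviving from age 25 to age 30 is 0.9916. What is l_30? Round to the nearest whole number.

l_30 = l_25 × p = 93,581 × 0.9916 = 92795.

92795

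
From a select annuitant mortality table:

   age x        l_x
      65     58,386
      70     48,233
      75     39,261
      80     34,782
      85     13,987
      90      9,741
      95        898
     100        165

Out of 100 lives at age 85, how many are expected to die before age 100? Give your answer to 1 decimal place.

The relevant probability is 1 − 165/13,987 = 0.988203.
Expected number = 100 × 0.988203 = 98.8.

98.8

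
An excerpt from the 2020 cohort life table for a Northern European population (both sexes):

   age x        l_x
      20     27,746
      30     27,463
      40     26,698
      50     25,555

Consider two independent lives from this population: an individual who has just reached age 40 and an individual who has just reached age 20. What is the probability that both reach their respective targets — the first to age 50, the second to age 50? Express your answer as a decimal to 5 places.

0.88160

p₁ = l_50/l_40 = 25,555/26,698 = 0.957188; p₂ = l_50/l_20 = 25,555/27,746 = 0.921034.
P(both) = p₁ × p₂ = 0.957188 × 0.921034 = 0.881603.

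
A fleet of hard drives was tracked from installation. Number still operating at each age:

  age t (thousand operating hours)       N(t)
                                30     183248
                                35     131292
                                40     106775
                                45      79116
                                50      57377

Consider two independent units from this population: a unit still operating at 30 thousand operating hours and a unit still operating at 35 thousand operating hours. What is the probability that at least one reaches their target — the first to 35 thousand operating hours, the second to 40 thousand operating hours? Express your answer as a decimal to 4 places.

p₁ = N(35)/N(30) = 131292/183248 = 0.716472; p₂ = N(40)/N(35) = 106775/131292 = 0.813264.
P(at least one) = 1 − (1−p₁)(1−p₂) = 1 − 0.283528 × 0.186736 = 0.947055.

0.9471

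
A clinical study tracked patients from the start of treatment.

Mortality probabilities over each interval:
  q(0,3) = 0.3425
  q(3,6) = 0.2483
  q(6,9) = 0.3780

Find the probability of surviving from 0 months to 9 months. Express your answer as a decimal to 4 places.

Chaining the interval survival probabilities: (1 − 0.3425) × (1 − 0.2483) × (1 − 0.3780).
= 0.6575 × 0.7517 × 0.6220 = 0.307419.

0.3074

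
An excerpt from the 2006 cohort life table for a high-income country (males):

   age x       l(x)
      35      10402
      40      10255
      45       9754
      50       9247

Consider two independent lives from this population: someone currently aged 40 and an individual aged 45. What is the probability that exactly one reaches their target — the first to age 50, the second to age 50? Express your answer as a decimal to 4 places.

0.1401

p₁ = l(50)/l(40) = 9247/10255 = 0.901706; p₂ = l(50)/l(45) = 9247/9754 = 0.948021.
P(exactly one) = p₁(1−p₂) + (1−p₁)p₂ = 0.046870 + 0.093185 = 0.140055.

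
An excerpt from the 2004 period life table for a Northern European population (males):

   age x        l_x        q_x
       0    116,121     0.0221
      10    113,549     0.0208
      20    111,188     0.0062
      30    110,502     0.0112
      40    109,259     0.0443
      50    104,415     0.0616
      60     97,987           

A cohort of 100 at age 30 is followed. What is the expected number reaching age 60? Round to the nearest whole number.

The relevant probability is 97,987/110,502 = 0.886744.
Expected number = 100 × 0.886744 = 89.

89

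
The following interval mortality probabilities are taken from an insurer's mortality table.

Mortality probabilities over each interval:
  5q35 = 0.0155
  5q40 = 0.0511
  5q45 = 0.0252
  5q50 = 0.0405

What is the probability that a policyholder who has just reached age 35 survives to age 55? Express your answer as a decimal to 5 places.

0.87377

20p35 = (1 − 0.0155) × (1 − 0.0511) × (1 − 0.0252) × (1 − 0.0405).
= 0.9845 × 0.9489 × 0.9748 × 0.9595 = 0.873769.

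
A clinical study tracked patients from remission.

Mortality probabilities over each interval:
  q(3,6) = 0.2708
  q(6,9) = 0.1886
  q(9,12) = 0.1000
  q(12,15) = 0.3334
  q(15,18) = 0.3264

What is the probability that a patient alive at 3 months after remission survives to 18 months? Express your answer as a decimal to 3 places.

Survival from 3 to 18 is the product of surviving each interval: (1 − 0.2708) × (1 − 0.1886) × (1 − 0.1000) × (1 − 0.3334) × (1 − 0.3264).
= 0.7292 × 0.8114 × 0.9000 × 0.6666 × 0.6736 = 0.239107.

0.239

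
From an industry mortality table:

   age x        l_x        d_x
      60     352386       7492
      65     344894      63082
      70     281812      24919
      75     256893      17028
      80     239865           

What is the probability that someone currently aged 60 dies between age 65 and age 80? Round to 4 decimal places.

We want 5|15q60 = (l_65 − l_80)/l_60.
This is the probability of reaching 65 but not 80, conditional on being alive at 60: (l_65 − l_80) / l_60.
= (344894 − 239865) / 352386 = 105029 / 352386 = 0.298051.

0.2981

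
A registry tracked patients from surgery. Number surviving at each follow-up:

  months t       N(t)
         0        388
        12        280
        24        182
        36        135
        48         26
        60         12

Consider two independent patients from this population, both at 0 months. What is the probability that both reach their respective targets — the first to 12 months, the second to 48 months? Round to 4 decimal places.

p₁ = N(12)/N(0) = 280/388 = 0.721649; p₂ = N(48)/N(0) = 26/388 = 0.067010.
P(both) = p₁ × p₂ = 0.721649 × 0.067010 = 0.048358.

0.0484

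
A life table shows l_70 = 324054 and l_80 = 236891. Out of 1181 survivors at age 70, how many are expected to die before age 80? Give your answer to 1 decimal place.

317.7

The relevant probability is 1 − 236891/324054 = 0.268977.
Expected number = 1181 × 0.268977 = 317.7.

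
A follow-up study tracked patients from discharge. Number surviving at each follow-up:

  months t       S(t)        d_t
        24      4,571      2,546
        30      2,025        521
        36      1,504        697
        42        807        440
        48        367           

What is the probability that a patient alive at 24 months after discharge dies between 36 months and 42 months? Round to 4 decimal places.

This is the probability of reaching 36 but not 42, conditional on being alive at 24: (S(36) − S(42)) / S(24).
= (1,504 − 807) / 4,571 = 697 / 4,571 = 0.152483.

0.1525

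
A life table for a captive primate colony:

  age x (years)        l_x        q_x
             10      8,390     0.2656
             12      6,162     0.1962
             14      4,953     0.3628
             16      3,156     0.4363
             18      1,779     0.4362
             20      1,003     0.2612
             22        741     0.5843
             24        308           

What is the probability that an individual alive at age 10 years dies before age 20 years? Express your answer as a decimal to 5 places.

0.88045

P(die before 20 | alive at 10) = 1 − l_20/l_10 = 1 − 1,003/8,390 = (7,387)/8,390 = 0.880453.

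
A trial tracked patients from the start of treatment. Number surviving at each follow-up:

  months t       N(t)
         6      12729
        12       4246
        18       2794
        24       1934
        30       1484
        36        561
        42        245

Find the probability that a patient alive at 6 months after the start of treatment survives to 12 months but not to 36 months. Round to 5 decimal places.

0.28950

This is the probability of reaching 12 but not 36, conditional on being alive at 6: (N(12) − N(36)) / N(6).
= (4246 − 561) / 12729 = 3685 / 12729 = 0.289496.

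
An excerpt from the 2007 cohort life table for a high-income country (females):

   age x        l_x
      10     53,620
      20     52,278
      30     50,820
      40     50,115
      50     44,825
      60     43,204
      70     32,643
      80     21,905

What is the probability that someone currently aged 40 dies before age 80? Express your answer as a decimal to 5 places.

P(die before 80 | alive at 40) = 1 − l_80/l_40 = 1 − 21,905/50,115 = (28,210)/50,115 = 0.562905.

0.56291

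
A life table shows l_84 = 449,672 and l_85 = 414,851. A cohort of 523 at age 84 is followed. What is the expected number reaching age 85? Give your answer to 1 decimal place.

The relevant probability is 414,851/449,672 = 0.922564.
Expected number = 523 × 0.922564 = 482.5.

482.5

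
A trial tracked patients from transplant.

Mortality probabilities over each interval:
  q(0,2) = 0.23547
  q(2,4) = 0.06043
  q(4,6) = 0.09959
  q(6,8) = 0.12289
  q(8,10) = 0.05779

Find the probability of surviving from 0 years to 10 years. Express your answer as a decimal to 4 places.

Survival from 0 to 10 is the product of surviving each interval: (1 − 0.23547) × (1 − 0.06043) × (1 − 0.09959) × (1 − 0.12289) × (1 − 0.05779).
= 0.76453 × 0.93957 × 0.90041 × 0.87711 × 0.94221 = 0.534522.

0.5345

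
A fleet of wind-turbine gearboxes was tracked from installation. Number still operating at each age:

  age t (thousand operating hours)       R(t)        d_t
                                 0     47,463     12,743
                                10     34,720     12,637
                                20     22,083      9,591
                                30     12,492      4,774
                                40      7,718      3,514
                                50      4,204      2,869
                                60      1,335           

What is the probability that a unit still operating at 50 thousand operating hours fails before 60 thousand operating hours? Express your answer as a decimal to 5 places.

P(fail before 60 | operational at 50) = 1 − R(60)/R(50) = 1 − 1,335/4,204 = (2,869)/4,204 = 0.682445.

0.68245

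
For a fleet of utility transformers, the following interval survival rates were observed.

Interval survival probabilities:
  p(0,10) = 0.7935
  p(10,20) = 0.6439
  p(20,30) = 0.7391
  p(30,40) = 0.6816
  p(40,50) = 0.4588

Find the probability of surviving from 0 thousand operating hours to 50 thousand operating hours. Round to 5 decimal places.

Chaining the interval survival probabilities: 0.7935 × 0.6439 × 0.7391 × 0.6816 × 0.4588.
= 0.118092.

0.11809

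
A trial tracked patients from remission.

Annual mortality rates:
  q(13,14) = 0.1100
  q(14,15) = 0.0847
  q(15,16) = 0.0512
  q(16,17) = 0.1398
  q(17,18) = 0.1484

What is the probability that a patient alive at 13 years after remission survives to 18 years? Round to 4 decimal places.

The overall survival probability is (1 − 0.1100) × (1 − 0.0847) × (1 − 0.0512) × (1 − 0.1398) × (1 − 0.1484).
= 0.8900 × 0.9153 × 0.9488 × 0.8602 × 0.8516 = 0.566191.

0.5662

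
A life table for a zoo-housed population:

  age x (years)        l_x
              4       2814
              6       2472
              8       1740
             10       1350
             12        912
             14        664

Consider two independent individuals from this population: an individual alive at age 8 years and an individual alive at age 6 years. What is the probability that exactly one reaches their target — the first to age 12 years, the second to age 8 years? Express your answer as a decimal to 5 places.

0.49016

p₁ = l_12/l_8 = 912/1740 = 0.524138; p₂ = l_8/l_6 = 1740/2472 = 0.703883.
P(exactly one) = p₁(1−p₂) + (1−p₁)p₂ = 0.155206 + 0.334951 = 0.490157.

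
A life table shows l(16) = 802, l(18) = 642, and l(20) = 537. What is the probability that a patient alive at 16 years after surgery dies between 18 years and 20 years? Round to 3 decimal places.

0.131

This is the probability of reaching 18 but not 20, conditional on being alive at 16: (l(18) − l(20)) / l(16).
= (642 − 537) / 802 = 105 / 802 = 0.130923.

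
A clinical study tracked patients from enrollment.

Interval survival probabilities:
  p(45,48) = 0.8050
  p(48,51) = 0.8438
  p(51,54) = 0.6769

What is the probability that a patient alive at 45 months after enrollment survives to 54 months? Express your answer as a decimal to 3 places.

0.460

P(survive 45→54) = 0.8050 × 0.8438 × 0.6769.
= 0.459790.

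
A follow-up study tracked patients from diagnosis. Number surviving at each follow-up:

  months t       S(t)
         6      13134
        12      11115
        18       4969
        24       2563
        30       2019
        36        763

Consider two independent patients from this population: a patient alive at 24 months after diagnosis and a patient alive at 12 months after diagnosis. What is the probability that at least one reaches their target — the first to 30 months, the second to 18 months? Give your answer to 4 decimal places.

0.8826

p₁ = S(30)/S(24) = 2019/2563 = 0.787749; p₂ = S(18)/S(12) = 4969/11115 = 0.447054.
P(at least one) = 1 − (1−p₁)(1−p₂) = 1 − 0.212251 × 0.552946 = 0.882637.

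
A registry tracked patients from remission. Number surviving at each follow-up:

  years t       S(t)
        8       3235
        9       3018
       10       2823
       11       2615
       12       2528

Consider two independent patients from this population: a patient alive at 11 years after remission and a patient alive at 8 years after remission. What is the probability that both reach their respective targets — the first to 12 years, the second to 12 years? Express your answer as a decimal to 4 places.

p₁ = S(12)/S(11) = 2528/2615 = 0.966730; p₂ = S(12)/S(8) = 2528/3235 = 0.781453.
P(both) = p₁ × p₂ = 0.966730 × 0.781453 = 0.755454.

0.7555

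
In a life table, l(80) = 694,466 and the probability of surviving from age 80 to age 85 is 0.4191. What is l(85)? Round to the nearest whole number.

l(85) = l(80) × p = 694,466 × 0.4191 = 291051.

291051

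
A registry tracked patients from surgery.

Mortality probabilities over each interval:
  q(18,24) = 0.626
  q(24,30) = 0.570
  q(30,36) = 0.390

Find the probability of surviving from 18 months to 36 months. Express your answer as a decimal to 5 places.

0.09810

The overall survival probability is (1 − 0.626) × (1 − 0.570) × (1 − 0.390).
= 0.374 × 0.430 × 0.610 = 0.098100.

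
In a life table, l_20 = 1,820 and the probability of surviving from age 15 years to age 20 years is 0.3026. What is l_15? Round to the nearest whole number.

6015

l_15 = l_20 / p = 1,820 / 0.3026 = 6015.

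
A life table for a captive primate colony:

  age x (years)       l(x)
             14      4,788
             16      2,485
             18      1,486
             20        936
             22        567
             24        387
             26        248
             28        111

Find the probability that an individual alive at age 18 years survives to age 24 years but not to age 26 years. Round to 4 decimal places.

0.0935

This is the probability of reaching 24 but not 26, conditional on being alive at 18: (l(24) − l(26)) / l(18).
= (387 − 248) / 1,486 = 139 / 1,486 = 0.093540.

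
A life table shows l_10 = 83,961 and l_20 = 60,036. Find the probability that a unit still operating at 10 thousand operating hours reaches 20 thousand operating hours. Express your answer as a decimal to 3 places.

The conditional survival probability is l_20/l_10 = 60,036/83,961 = 0.715046.

0.715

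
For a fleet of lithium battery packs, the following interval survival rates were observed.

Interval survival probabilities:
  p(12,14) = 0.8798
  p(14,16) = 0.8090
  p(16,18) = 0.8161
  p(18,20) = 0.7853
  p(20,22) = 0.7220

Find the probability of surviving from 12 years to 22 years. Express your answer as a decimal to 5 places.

0.32934

Survival from 12 to 22 is the product of surviving each interval: 0.8798 × 0.8090 × 0.8161 × 0.7853 × 0.7220.
= 0.329343.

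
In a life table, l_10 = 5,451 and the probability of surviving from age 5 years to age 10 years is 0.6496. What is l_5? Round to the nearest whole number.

8391

l_5 = l_10 / p = 5,451 / 0.6496 = 8391.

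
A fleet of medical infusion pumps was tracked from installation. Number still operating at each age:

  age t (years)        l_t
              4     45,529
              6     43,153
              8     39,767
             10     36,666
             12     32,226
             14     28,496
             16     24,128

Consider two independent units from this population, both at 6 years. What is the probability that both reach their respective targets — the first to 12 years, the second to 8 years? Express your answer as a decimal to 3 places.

p₁ = l_12/l_6 = 32,226/43,153 = 0.746785; p₂ = l_8/l_6 = 39,767/43,153 = 0.921535.
P(both) = p₁ × p₂ = 0.746785 × 0.921535 = 0.688189.

0.688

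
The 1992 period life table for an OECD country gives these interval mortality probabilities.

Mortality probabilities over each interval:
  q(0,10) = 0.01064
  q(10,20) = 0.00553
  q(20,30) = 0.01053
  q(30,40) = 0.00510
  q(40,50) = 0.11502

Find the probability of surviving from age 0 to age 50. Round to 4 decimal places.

Survival from 0 to 50 is the product of surviving each interval: (1 − 0.01064) × (1 − 0.00553) × (1 − 0.01053) × (1 − 0.00510) × (1 − 0.11502).
= 0.98936 × 0.99447 × 0.98947 × 0.99490 × 0.88498 = 0.857159.

0.8572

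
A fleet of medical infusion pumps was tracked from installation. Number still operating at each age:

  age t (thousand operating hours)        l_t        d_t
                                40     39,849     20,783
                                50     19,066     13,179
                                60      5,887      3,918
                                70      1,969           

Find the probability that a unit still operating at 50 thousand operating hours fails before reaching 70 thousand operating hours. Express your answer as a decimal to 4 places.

P(fail before 70 | operational at 50) = 1 − l_70/l_50 = 1 − 1,969/19,066 = (17,097)/19,066 = 0.896727.

0.8967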